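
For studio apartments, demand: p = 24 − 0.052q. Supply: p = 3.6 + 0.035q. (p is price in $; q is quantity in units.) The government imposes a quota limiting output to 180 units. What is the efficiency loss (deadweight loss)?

$129.12

Competitive equilibrium: 24 − 0.052q = 3.6 + 0.035q → q* = 234.4828, p* = 11.8069.
At q = 180: demand price = 24 − 0.052·180 = 14.64; supply price = 3.6 + 0.035·180 = 9.9.
Δq = 234.4828 − 180 = 54.4828; wedge = 14.64 − 9.9 = 4.74.
The triangle = ½ × 54.4828 × 4.74 = $129.12.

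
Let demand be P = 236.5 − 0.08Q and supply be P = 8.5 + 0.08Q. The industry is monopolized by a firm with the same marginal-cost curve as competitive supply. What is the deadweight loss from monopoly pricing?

18050

Competitive equilibrium: 236.5 − 0.08Q = 8.5 + 0.08Q → Q* = 1425, P* = 122.5.
Marginal revenue: MR = 236.5 − 0.16Q. Set MR = MC: 236.5 − 0.16Q = 8.5 + 0.08Q → Q_m = 950.
Price P_m = 236.5 − 0.08·950 = 160.5; MC(Q_m) = 8.5 + 0.08·950 = 84.5.
Competitive Q* = 1425, so ΔQ = 475; wedge = 160.5 − 84.5 = 76.
Deadweight loss = ½ × 475 × 76 = 18050.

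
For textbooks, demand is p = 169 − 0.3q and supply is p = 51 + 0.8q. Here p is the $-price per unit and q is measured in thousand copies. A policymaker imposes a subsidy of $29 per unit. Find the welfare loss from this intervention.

Competitive equilibrium: 169 − 0.3q = 51 + 0.8q → q* = 107.2727, p* = 136.8182.
The subsidy lowers effective supply by 29: p = 22 + 0.8q.
New quantity: 169 − 0.3q = 22 + 0.8q → q' = 133.6364.
Overproduction Δq = 133.6364 − 107.2727 = 26.3637; wedge = subsidy = 29.
DWL = ½ × 26.3637 × 29 = $382.27 thousand.

$382.27 thousand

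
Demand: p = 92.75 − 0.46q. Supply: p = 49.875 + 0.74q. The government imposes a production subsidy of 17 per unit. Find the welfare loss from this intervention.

Competitive equilibrium: 92.75 − 0.46q = 49.875 + 0.74q → q* = 35.7292, p* = 76.3146.
The subsidy lowers effective supply by 17: p = 32.875 + 0.74q.
New quantity: 92.75 − 0.46q = 32.875 + 0.74q → q' = 49.8958.
Overproduction Δq = 49.8958 − 35.7292 = 14.1666; wedge = subsidy = 17.
Deadweight loss = ½ × 14.1666 × 17 = 120.42.

120.42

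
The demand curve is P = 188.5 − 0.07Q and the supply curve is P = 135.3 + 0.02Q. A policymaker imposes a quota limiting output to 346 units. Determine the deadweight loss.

2703.58

Competitive equilibrium: 188.5 − 0.07Q = 135.3 + 0.02Q → Q* = 591.1111, P* = 147.1222.
At Q = 346: demand price = 188.5 − 0.07·346 = 164.28; supply price = 135.3 + 0.02·346 = 142.22.
ΔQ = 591.1111 − 346 = 245.1111; wedge = 164.28 − 142.22 = 22.06.
Deadweight loss = ½ × 245.1111 × 22.06 = 2703.58.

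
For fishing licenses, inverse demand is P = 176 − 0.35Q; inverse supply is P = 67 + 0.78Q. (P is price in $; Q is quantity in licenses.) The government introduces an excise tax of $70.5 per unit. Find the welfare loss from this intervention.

Competitive equilibrium: 176 − 0.35Q = 67 + 0.78Q → Q* = 96.4602, P* = 142.2389.
With the tax, the buyer price exceeds the seller price by 70.5: (176 − 0.35Q) − (67 + 0.78Q) = 70.5 → Q' = 34.0708.
ΔQ = 96.4602 − 34.0708 = 62.3894; the wedge equals the tax, 70.5.
The triangle = ½ × 62.3894 × 70.5 = $2199.23.

$2199.23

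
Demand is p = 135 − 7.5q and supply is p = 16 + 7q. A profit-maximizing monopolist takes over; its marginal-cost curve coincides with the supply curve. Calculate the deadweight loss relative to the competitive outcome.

56.75

Competitive equilibrium: 135 − 7.5q = 16 + 7q → q* = 8.2069, p* = 73.4483.
Marginal revenue: MR = 135 − 15q. Set MR = MC: 135 − 15q = 16 + 7q → q_m = 5.4091.
Price p_m = 135 − 7.5·5.4091 = 94.4318; MC(q_m) = 16 + 7·5.4091 = 53.8637.
Competitive q* = 8.2069, so Δq = 2.7978; wedge = 94.4318 − 53.8637 = 40.5681.
DWL = ½ × 2.7978 × 40.5681 = 56.75.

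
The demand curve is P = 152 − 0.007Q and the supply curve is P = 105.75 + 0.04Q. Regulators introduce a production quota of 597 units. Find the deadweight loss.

Competitive equilibrium: 152 − 0.007Q = 105.75 + 0.04Q → Q* = 984.0426, P* = 145.1117.
At Q = 597: demand price = 152 − 0.007·597 = 147.821; supply price = 105.75 + 0.04·597 = 129.63.
ΔQ = 984.0426 − 597 = 387.0426; wedge = 147.821 − 129.63 = 18.191.
Welfare loss = ½ × 387.0426 × 18.191 = 3520.35.

3520.35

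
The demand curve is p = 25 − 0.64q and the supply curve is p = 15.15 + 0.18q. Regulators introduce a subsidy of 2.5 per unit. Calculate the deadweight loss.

3.81

Competitive equilibrium: 25 − 0.64q = 15.15 + 0.18q → q* = 12.0122, p* = 17.3122.
The subsidy lowers effective supply by 2.5: p = 12.65 + 0.18q.
New quantity: 25 − 0.64q = 12.65 + 0.18q → q' = 15.061.
Overproduction Δq = 15.061 − 12.0122 = 3.0488; wedge = subsidy = 2.5.
Welfare loss = ½ × 3.0488 × 2.5 = 3.81.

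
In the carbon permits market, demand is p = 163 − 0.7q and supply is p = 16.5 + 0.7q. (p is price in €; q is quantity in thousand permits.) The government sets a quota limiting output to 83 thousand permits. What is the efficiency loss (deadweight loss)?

€327.89 thousand

Competitive equilibrium: 163 − 0.7q = 16.5 + 0.7q → q* = 104.6429, p* = 89.75.
At q = 83: demand price = 163 − 0.7·83 = 104.9; supply price = 16.5 + 0.7·83 = 74.6.
Δq = 104.6429 − 83 = 21.6429; wedge = 104.9 − 74.6 = 30.3.
Deadweight loss = ½ × 21.6429 × 30.3 = €327.89 thousand.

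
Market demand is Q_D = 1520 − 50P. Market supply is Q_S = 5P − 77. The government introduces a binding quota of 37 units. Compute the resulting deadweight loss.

In inverse form: demand P = 30.4 − 0.02Q, supply P = 15.4 + 0.2Q.
Competitive equilibrium: 30.4 − 0.02Q = 15.4 + 0.2Q → Q* = 68.1818, P* = 29.0364.
At Q = 37: demand price = 30.4 − 0.02·37 = 29.66; supply price = 15.4 + 0.2·37 = 22.8.
ΔQ = 68.1818 − 37 = 31.1818; wedge = 29.66 − 22.8 = 6.86.
Welfare loss = ½ × 31.1818 × 6.86 = 106.95.

106.95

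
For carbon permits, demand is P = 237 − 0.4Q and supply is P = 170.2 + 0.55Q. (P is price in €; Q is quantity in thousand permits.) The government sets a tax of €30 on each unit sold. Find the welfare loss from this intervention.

Competitive equilibrium: 237 − 0.4Q = 170.2 + 0.55Q → Q* = 70.31579, P* = 208.87368.
With the tax, the buyer price exceeds the seller price by 30: (237 − 0.4Q) − (170.2 + 0.55Q) = 30 → Q' = 38.73684.
ΔQ = 70.31579 − 38.73684 = 31.57895; the wedge equals the tax, 30.
DWL = ½ × 31.57895 × 30 = €473.68 thousand.

€473.68 thousand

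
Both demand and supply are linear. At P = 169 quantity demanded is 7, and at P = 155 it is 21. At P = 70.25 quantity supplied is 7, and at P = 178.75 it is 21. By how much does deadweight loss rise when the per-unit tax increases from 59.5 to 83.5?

Demand slope = (155 − 169)/(21 − 7) = −1, so P = 176 − Q.
Supply slope = (178.75 − 70.25)/(21 − 7) = 7.75, so P = 16 + 7.75Q.
Competitive equilibrium: 176 − Q = 16 + 7.75Q → Q* = 18.2857, P* = 157.7143.
For a per-unit tax t: ΔQ = t/8.75, so DWL = ½·t·(t/8.75) = t²/17.5.
At t = 59.5: DWL = 202.3. At t = 83.5: DWL = 398.414.
Increase = 398.414 − 202.3 = 196.11.

196.11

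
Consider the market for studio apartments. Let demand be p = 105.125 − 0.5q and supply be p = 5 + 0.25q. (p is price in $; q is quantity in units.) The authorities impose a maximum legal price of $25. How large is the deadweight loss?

$1073.34

Competitive equilibrium: 105.125 − 0.5q = 5 + 0.25q → q* = 133.5, p* = 38.375.
At the ceiling p = 25, quantity supplied = (25 − 5)/0.25 = 80.
Willingness to pay at q' = 80: 105.125 − 0.5·80 = 65.125.
Δq = 133.5 − 80 = 53.5; wedge = 65.125 − 25 = 40.125.
DWL = ½ × 53.5 × 40.125 = $1073.34.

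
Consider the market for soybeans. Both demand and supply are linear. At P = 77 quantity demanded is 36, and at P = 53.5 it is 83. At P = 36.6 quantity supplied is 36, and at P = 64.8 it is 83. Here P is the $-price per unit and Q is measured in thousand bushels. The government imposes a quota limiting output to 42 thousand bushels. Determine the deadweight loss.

$519.29 thousand

Demand slope = (53.5 − 77)/(83 − 36) = −0.5, so P = 95 − 0.5Q.
Supply slope = (64.8 − 36.6)/(83 − 36) = 0.6, so P = 15 + 0.6Q.
Competitive equilibrium: 95 − 0.5Q = 15 + 0.6Q → Q* = 72.7273, P* = 58.6364.
At Q = 42: demand price = 95 − 0.5·42 = 74; supply price = 15 + 0.6·42 = 40.2.
ΔQ = 72.7273 − 42 = 30.7273; wedge = 74 − 40.2 = 33.8.
DWL = ½ × 30.7273 × 33.8 = $519.29 thousand.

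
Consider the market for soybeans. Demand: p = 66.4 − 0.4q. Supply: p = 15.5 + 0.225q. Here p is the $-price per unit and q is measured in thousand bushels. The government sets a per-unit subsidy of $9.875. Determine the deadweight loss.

Competitive equilibrium: 66.4 − 0.4q = 15.5 + 0.225q → q* = 81.44, p* = 33.824.
The subsidy lowers effective supply by 9.875: p = 5.625 + 0.225q.
New quantity: 66.4 − 0.4q = 5.625 + 0.225q → q' = 97.24.
Overproduction Δq = 97.24 − 81.44 = 15.8; wedge = subsidy = 9.875.
Welfare loss = ½ × 15.8 × 9.875 = $78.01 thousand.

$78.01 thousand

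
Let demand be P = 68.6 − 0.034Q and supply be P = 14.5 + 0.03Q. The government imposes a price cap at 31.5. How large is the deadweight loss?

Competitive equilibrium: 68.6 − 0.034Q = 14.5 + 0.03Q → Q* = 845.3125, P* = 39.8594.
At the ceiling P = 31.5, quantity supplied = (31.5 − 14.5)/0.03 = 566.6667.
Willingness to pay at Q' = 566.6667: 68.6 − 0.034·566.6667 = 49.3333.
ΔQ = 845.3125 − 566.6667 = 278.6458; wedge = 49.3333 − 31.5 = 17.8333.
The triangle = ½ × 278.6458 × 17.8333 = 2484.59.

2484.59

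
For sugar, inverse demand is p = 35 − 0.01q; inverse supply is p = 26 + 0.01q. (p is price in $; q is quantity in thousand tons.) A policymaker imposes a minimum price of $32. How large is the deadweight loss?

$225 thousand

Competitive equilibrium: 35 − 0.01q = 26 + 0.01q → q* = 450, p* = 30.5.
At the floor p = 32, quantity demanded = (35 − 32)/0.01 = 300.
Sellers' marginal cost at q' = 300: 26 + 0.01·300 = 29.
Δq = 450 − 300 = 150; wedge = 32 − 29 = 3.
DWL = ½ × 150 × 3 = $225 thousand.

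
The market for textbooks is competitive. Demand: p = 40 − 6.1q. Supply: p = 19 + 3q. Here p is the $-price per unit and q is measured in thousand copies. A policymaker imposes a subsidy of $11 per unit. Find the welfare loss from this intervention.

$6.65 thousand

Competitive equilibrium: 40 − 6.1q = 19 + 3q → q* = 2.3077, p* = 25.9231.
The subsidy lowers effective supply by 11: p = 8 + 3q.
New quantity: 40 − 6.1q = 8 + 3q → q' = 3.5165.
Overproduction Δq = 3.5165 − 2.3077 = 1.2088; wedge = subsidy = 11.
The triangle = ½ × 1.2088 × 11 = $6.65 thousand.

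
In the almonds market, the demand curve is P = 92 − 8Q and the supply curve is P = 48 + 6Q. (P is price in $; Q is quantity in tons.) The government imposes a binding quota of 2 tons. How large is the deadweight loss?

Competitive equilibrium: 92 − 8Q = 48 + 6Q → Q* = 3.1429, P* = 66.8571.
At Q = 2: demand price = 92 − 8·2 = 76; supply price = 48 + 6·2 = 60.
ΔQ = 3.1429 − 2 = 1.1429; wedge = 76 − 60 = 16.
The triangle = ½ × 1.1429 × 16 = $9.14.

$9.14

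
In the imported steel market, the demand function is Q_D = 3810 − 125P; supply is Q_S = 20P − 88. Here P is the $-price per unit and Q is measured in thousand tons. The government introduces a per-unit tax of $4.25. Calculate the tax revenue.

$1599.61 thousand

In inverse form: demand P = 30.48 − 0.008Q, supply P = 4.4 + 0.05Q.
Competitive equilibrium: 30.48 − 0.008Q = 4.4 + 0.05Q → Q* = 449.6552, P* = 26.8828.
With the tax, the buyer price exceeds the seller price by 4.25: (30.48 − 0.008Q) − (4.4 + 0.05Q) = 4.25 → Q' = 376.3793.
Tax revenue = 4.25 × 376.3793 = $1599.61 thousand.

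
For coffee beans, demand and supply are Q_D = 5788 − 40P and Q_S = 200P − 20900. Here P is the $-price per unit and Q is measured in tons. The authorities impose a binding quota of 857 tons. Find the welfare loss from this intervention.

In inverse form: demand P = 144.7 − 0.025Q, supply P = 104.5 + 0.005Q.
Competitive equilibrium: 144.7 − 0.025Q = 104.5 + 0.005Q → Q* = 1340, P* = 111.2.
At Q = 857: demand price = 144.7 − 0.025·857 = 123.275; supply price = 104.5 + 0.005·857 = 108.785.
ΔQ = 1340 − 857 = 483; wedge = 123.275 − 108.785 = 14.49.
DWL = ½ × 483 × 14.49 = $3499.335.

$3499.335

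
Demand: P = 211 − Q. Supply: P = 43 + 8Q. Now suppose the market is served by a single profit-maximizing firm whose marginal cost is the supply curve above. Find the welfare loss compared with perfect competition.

Competitive equilibrium: 211 − Q = 43 + 8Q → Q* = 18.6667, P* = 192.3333.
Marginal revenue: MR = 211 − 2Q. Set MR = MC: 211 − 2Q = 43 + 8Q → Q_m = 16.8.
Price P_m = 211 − 1·16.8 = 194.2; MC(Q_m) = 43 + 8·16.8 = 177.4.
Competitive Q* = 18.6667, so ΔQ = 1.8667; wedge = 194.2 − 177.4 = 16.8.
The triangle = ½ × 1.8667 × 16.8 = 15.68.

15.68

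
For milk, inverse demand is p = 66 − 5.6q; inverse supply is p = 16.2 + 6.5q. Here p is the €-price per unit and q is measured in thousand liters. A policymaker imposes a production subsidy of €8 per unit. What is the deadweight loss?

Competitive equilibrium: 66 − 5.6q = 16.2 + 6.5q → q* = 4.1157, p* = 42.9521.
The subsidy lowers effective supply by 8: p = 8.2 + 6.5q.
New quantity: 66 − 5.6q = 8.2 + 6.5q → q' = 4.7769.
Overproduction Δq = 4.7769 − 4.1157 = 0.6612; wedge = subsidy = 8.
DWL = ½ × 0.6612 × 8 = €2.64 thousand.

€2.64 thousand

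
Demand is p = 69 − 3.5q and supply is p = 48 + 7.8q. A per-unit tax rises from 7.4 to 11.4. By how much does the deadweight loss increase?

3.33

Competitive equilibrium: 69 − 3.5q = 48 + 7.8q → q* = 1.8584, p* = 62.4956.
For a per-unit tax t: Δq = t/11.3, so DWL = ½·t·(t/11.3) = t²/22.6.
At t = 7.4: DWL = 2.423. At t = 11.4: DWL = 5.75.
Increase = 5.75 − 2.423 = 3.33.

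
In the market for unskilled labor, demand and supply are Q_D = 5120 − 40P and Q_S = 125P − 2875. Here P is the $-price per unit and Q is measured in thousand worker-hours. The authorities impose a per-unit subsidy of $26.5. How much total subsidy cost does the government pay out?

In inverse form: demand P = 128 − 0.025Q, supply P = 23 + 0.008Q.
Competitive equilibrium: 128 − 0.025Q = 23 + 0.008Q → Q* = 3181.81818, P* = 48.45455.
The subsidy lowers effective supply by 26.5: P = 0.008Q − 3.5.
New quantity: 128 − 0.025Q = 0.008Q − 3.5 → Q' = 3984.84848.
Total subsidy cost = 26.5 × 3984.84848 = $105598.48 thousand.

$105598.48 thousand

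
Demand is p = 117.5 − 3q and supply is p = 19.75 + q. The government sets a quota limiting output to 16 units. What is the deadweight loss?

Competitive equilibrium: 117.5 − 3q = 19.75 + q → q* = 24.4375, p* = 44.1875.
At q = 16: demand price = 117.5 − 3·16 = 69.5; supply price = 19.75 + 1·16 = 35.75.
Δq = 24.4375 − 16 = 8.4375; wedge = 69.5 − 35.75 = 33.75.
Deadweight loss = ½ × 8.4375 × 33.75 = 142.38.

142.38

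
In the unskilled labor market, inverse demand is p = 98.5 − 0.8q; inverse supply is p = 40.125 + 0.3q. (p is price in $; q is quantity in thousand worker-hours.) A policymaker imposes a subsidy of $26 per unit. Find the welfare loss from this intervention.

Competitive equilibrium: 98.5 − 0.8q = 40.125 + 0.3q → q* = 53.0682, p* = 56.0455.
The subsidy lowers effective supply by 26: p = 14.125 + 0.3q.
New quantity: 98.5 − 0.8q = 14.125 + 0.3q → q' = 76.7045.
Overproduction Δq = 76.7045 − 53.0682 = 23.6363; wedge = subsidy = 26.
The triangle = ½ × 23.6363 × 26 = $307.27 thousand.

$307.27 thousand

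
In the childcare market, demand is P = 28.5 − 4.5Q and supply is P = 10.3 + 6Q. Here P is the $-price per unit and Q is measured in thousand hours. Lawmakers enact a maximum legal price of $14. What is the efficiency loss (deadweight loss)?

Competitive equilibrium: 28.5 − 4.5Q = 10.3 + 6Q → Q* = 1.7333, P* = 20.7.
At the ceiling P = 14, quantity supplied = (14 − 10.3)/6 = 0.6167.
Willingness to pay at Q' = 0.6167: 28.5 − 4.5·0.6167 = 25.7249.
ΔQ = 1.7333 − 0.6167 = 1.1166; wedge = 25.7249 − 14 = 11.7249.
Welfare loss = ½ × 1.1166 × 11.7249 = $6.55 thousand.

$6.55 thousand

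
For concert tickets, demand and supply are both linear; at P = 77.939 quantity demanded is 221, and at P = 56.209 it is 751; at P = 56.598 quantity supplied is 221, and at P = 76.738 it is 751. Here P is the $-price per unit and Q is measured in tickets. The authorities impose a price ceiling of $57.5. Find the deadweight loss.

$2398.21

Demand slope = (56.209 − 77.939)/(751 − 221) = −0.041, so P = 87 − 0.041Q.
Supply slope = (76.738 − 56.598)/(751 − 221) = 0.038, so P = 48.2 + 0.038Q.
Competitive equilibrium: 87 − 0.041Q = 48.2 + 0.038Q → Q* = 491.1392, P* = 66.8633.
At the ceiling P = 57.5, quantity supplied = (57.5 − 48.2)/0.038 = 244.7368.
Willingness to pay at Q' = 244.7368: 87 − 0.041·244.7368 = 76.9658.
ΔQ = 491.1392 − 244.7368 = 246.4024; wedge = 76.9658 − 57.5 = 19.4658.
The triangle = ½ × 246.4024 × 19.4658 = $2398.21.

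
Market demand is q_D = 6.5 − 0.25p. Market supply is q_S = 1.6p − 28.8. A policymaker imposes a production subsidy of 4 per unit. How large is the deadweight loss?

In inverse form: demand p = 26 − 4q, supply p = 18 + 0.625q.
Competitive equilibrium: 26 − 4q = 18 + 0.625q → q* = 1.7297, p* = 19.0811.
The subsidy lowers effective supply by 4: p = 14 + 0.625q.
New quantity: 26 − 4q = 14 + 0.625q → q' = 2.5946.
Overproduction Δq = 2.5946 − 1.7297 = 0.8649; wedge = subsidy = 4.
DWL = ½ × 0.8649 × 4 = 1.73.

1.73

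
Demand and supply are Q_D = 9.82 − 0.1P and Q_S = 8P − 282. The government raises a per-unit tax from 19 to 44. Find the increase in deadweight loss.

In inverse form: demand P = 98.2 − 10Q, supply P = 35.25 + 0.125Q.
Competitive equilibrium: 98.2 − 10Q = 35.25 + 0.125Q → Q* = 6.2173, P* = 36.0272.
For a per-unit tax t: ΔQ = t/10.125, so DWL = ½·t·(t/10.125) = t²/20.25.
At t = 19: DWL = 17.827. At t = 44: DWL = 95.605.
Increase = 95.605 − 17.827 = 77.78.

77.78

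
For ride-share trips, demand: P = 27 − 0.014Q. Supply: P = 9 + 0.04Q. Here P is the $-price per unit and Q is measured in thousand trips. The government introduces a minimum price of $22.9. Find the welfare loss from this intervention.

$44.23 thousand

Competitive equilibrium: 27 − 0.014Q = 9 + 0.04Q → Q* = 333.3333, P* = 22.3333.
At the floor P = 22.9, quantity demanded = (27 − 22.9)/0.014 = 292.8571.
Sellers' marginal cost at Q' = 292.8571: 9 + 0.04·292.8571 = 20.7143.
ΔQ = 333.3333 − 292.8571 = 40.4762; wedge = 22.9 − 20.7143 = 2.1857.
Welfare loss = ½ × 40.4762 × 2.1857 = $44.23 thousand.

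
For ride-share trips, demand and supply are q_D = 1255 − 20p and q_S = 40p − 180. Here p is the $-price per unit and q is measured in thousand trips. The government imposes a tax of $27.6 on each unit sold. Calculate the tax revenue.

In inverse form: demand p = 62.75 − 0.05q, supply p = 4.5 + 0.025q.
Competitive equilibrium: 62.75 − 0.05q = 4.5 + 0.025q → q* = 776.6667, p* = 23.9167.
With the tax, the buyer price exceeds the seller price by 27.6: (62.75 − 0.05q) − (4.5 + 0.025q) = 27.6 → q' = 408.6667.
Tax revenue = 27.6 × 408.6667 = $11279.20 thousand.

$11279.20 thousand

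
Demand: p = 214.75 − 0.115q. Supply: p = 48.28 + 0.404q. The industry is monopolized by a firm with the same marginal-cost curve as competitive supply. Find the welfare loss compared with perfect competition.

878.40

Competitive equilibrium: 214.75 − 0.115q = 48.28 + 0.404q → q* = 320.7514, p* = 177.8636.
Marginal revenue: MR = 214.75 − 0.23q. Set MR = MC: 214.75 − 0.23q = 48.28 + 0.404q → q_m = 262.571.
Price p_m = 214.75 − 0.115·262.571 = 184.5543; MC(q_m) = 48.28 + 0.404·262.571 = 154.3587.
Competitive q* = 320.7514, so Δq = 58.1804; wedge = 184.5543 − 154.3587 = 30.1956.
Welfare loss = ½ × 58.1804 × 30.1956 = 878.40.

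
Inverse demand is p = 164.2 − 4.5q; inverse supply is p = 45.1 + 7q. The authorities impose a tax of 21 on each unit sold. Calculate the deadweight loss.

Competitive equilibrium: 164.2 − 4.5q = 45.1 + 7q → q* = 10.3565, p* = 117.5957.
With the tax, the buyer price exceeds the seller price by 21: (164.2 − 4.5q) − (45.1 + 7q) = 21 → q' = 8.5304.
Δq = 10.3565 − 8.5304 = 1.8261; the wedge equals the tax, 21.
DWL = ½ × 1.8261 × 21 = 19.17.

19.17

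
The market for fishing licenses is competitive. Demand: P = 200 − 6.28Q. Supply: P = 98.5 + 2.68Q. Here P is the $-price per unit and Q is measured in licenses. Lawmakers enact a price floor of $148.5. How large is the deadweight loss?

Competitive equilibrium: 200 − 6.28Q = 98.5 + 2.68Q → Q* = 11.3281, P* = 128.8594.
At the floor P = 148.5, quantity demanded = (200 − 148.5)/6.28 = 8.2006.
Sellers' marginal cost at Q' = 8.2006: 98.5 + 2.68·8.2006 = 120.4776.
ΔQ = 11.3281 − 8.2006 = 3.1275; wedge = 148.5 − 120.4776 = 28.0224.
Deadweight loss = ½ × 3.1275 × 28.0224 = $43.82.

$43.82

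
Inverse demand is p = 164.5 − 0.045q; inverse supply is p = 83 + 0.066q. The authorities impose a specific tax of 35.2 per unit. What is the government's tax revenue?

Competitive equilibrium: 164.5 − 0.045q = 83 + 0.066q → q* = 734.2342, p* = 131.4595.
With the tax, the buyer price exceeds the seller price by 35.2: (164.5 − 0.045q) − (83 + 0.066q) = 35.2 → q' = 417.1171.
Tax revenue = 35.2 × 417.1171 = 14682.52.

14682.52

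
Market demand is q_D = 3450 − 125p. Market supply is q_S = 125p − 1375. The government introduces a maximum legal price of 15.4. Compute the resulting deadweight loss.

1901.25

In inverse form: demand p = 27.6 − 0.008q, supply p = 11 + 0.008q.
Competitive equilibrium: 27.6 − 0.008q = 11 + 0.008q → q* = 1037.5, p* = 19.3.
At the ceiling p = 15.4, quantity supplied = (15.4 − 11)/0.008 = 550.
Willingness to pay at q' = 550: 27.6 − 0.008·550 = 23.2.
Δq = 1037.5 − 550 = 487.5; wedge = 23.2 − 15.4 = 7.8.
Welfare loss = ½ × 487.5 × 7.8 = 1901.25.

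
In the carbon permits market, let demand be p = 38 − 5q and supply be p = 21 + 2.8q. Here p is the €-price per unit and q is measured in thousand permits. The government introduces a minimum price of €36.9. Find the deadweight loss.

€14.97 thousand

Competitive equilibrium: 38 − 5q = 21 + 2.8q → q* = 2.1795, p* = 27.1026.
At the floor p = 36.9, quantity demanded = (38 − 36.9)/5 = 0.22.
Sellers' marginal cost at q' = 0.22: 21 + 2.8·0.22 = 21.616.
Δq = 2.1795 − 0.22 = 1.9595; wedge = 36.9 − 21.616 = 15.284.
Deadweight loss = ½ × 1.9595 × 15.284 = €14.97 thousand.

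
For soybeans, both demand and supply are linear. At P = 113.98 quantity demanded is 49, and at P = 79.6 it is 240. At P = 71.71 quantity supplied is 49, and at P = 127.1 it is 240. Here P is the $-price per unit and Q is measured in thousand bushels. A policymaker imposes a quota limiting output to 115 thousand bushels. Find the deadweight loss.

$134.64 thousand

Demand slope = (79.6 − 113.98)/(240 − 49) = −0.18, so P = 122.8 − 0.18Q.
Supply slope = (127.1 − 71.71)/(240 − 49) = 0.29, so P = 57.5 + 0.29Q.
Competitive equilibrium: 122.8 − 0.18Q = 57.5 + 0.29Q → Q* = 138.9362, P* = 97.7915.
At Q = 115: demand price = 122.8 − 0.18·115 = 102.1; supply price = 57.5 + 0.29·115 = 90.85.
ΔQ = 138.9362 − 115 = 23.9362; wedge = 102.1 − 90.85 = 11.25.
DWL = ½ × 23.9362 × 11.25 = $134.64 thousand.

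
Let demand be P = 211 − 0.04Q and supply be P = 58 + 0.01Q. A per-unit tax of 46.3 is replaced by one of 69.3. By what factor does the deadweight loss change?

Competitive equilibrium: 211 − 0.04Q = 58 + 0.01Q → Q* = 3060, P* = 88.6.
For a per-unit tax t: ΔQ = t/0.05, so DWL = ½·t·(t/0.05) = t²/0.1.
At t = 46.3: DWL = 21436.9. At t = 69.3: DWL = 48024.9.
Ratio = (69.3/46.3)² = 2.240.

2.240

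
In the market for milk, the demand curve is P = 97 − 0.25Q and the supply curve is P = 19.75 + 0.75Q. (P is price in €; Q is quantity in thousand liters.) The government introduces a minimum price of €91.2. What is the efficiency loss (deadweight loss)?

€1460.70 thousand

Competitive equilibrium: 97 − 0.25Q = 19.75 + 0.75Q → Q* = 77.25, P* = 77.6875.
At the floor P = 91.2, quantity demanded = (97 − 91.2)/0.25 = 23.2.
Sellers' marginal cost at Q' = 23.2: 19.75 + 0.75·23.2 = 37.15.
ΔQ = 77.25 − 23.2 = 54.05; wedge = 91.2 − 37.15 = 54.05.
DWL = ½ × 54.05 × 54.05 = €1460.70 thousand.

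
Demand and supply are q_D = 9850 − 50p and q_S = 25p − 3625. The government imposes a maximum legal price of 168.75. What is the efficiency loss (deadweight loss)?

2234.51

In inverse form: demand p = 197 − 0.02q, supply p = 145 + 0.04q.
Competitive equilibrium: 197 − 0.02q = 145 + 0.04q → q* = 866.6667, p* = 179.6667.
At the ceiling p = 168.75, quantity supplied = (168.75 − 145)/0.04 = 593.75.
Willingness to pay at q' = 593.75: 197 − 0.02·593.75 = 185.125.
Δq = 866.6667 − 593.75 = 272.9167; wedge = 185.125 − 168.75 = 16.375.
Deadweight loss = ½ × 272.9167 × 16.375 = 2234.51.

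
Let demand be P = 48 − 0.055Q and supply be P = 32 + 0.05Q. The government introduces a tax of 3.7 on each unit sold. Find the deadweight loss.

Competitive equilibrium: 48 − 0.055Q = 32 + 0.05Q → Q* = 152.381, P* = 39.619.
With the tax, the buyer price exceeds the seller price by 3.7: (48 − 0.055Q) − (32 + 0.05Q) = 3.7 → Q' = 117.1429.
ΔQ = 152.381 − 117.1429 = 35.2381; the wedge equals the tax, 3.7.
The triangle = ½ × 35.2381 × 3.7 = 65.19.

65.19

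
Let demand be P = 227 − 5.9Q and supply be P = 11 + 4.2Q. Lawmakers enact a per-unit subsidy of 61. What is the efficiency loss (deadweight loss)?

184.21

Competitive equilibrium: 227 − 5.9Q = 11 + 4.2Q → Q* = 21.3861, P* = 100.8218.
The subsidy lowers effective supply by 61: P = 4.2Q − 50.
New quantity: 227 − 5.9Q = 4.2Q − 50 → Q' = 27.4257.
Overproduction ΔQ = 27.4257 − 21.3861 = 6.0396; wedge = subsidy = 61.
Deadweight loss = ½ × 6.0396 × 61 = 184.21.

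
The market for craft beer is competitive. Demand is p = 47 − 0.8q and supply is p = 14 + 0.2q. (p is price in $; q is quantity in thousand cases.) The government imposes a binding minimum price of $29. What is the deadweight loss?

Competitive equilibrium: 47 − 0.8q = 14 + 0.2q → q* = 33, p* = 20.6.
At the floor p = 29, quantity demanded = (47 − 29)/0.8 = 22.5.
Sellers' marginal cost at q' = 22.5: 14 + 0.2·22.5 = 18.5.
Δq = 33 − 22.5 = 10.5; wedge = 29 − 18.5 = 10.5.
Welfare loss = ½ × 10.5 × 10.5 = $55.125 thousand.

$55.125 thousand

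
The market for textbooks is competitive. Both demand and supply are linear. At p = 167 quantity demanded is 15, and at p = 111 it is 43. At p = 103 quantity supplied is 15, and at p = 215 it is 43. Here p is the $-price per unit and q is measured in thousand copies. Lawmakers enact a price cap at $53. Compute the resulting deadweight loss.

Demand slope = (111 − 167)/(43 − 15) = −2, so p = 197 − 2q.
Supply slope = (215 − 103)/(43 − 15) = 4, so p = 43 + 4q.
Competitive equilibrium: 197 − 2q = 43 + 4q → q* = 25.66667, p* = 145.66667.
At the ceiling p = 53, quantity supplied = (53 − 43)/4 = 2.5.
Willingness to pay at q' = 2.5: 197 − 2·2.5 = 192.
Δq = 25.66667 − 2.5 = 23.16667; wedge = 192 − 53 = 139.
The triangle = ½ × 23.16667 × 139 = $1610.08 thousand.

$1610.08 thousand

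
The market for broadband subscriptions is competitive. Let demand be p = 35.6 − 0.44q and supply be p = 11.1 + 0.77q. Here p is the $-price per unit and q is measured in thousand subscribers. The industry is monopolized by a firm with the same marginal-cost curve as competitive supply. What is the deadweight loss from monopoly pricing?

$17.64 thousand

Competitive equilibrium: 35.6 − 0.44q = 11.1 + 0.77q → q* = 20.2479, p* = 26.6909.
Marginal revenue: MR = 35.6 − 0.88q. Set MR = MC: 35.6 − 0.88q = 11.1 + 0.77q → q_m = 14.8485.
Price p_m = 35.6 − 0.44·14.8485 = 29.0667; MC(q_m) = 11.1 + 0.77·14.8485 = 22.5333.
Competitive q* = 20.2479, so Δq = 5.3994; wedge = 29.0667 − 22.5333 = 6.5334.
DWL = ½ × 5.3994 × 6.5334 = $17.64 thousand.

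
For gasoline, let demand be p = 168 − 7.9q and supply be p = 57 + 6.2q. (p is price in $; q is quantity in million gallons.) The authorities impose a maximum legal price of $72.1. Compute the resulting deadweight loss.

Competitive equilibrium: 168 − 7.9q = 57 + 6.2q → q* = 7.8723, p* = 105.8085.
At the ceiling p = 72.1, quantity supplied = (72.1 − 57)/6.2 = 2.4355.
Willingness to pay at q' = 2.4355: 168 − 7.9·2.4355 = 148.7596.
Δq = 7.8723 − 2.4355 = 5.4368; wedge = 148.7596 − 72.1 = 76.6596.
Welfare loss = ½ × 5.4368 × 76.6596 = $208.39 million.

$208.39 million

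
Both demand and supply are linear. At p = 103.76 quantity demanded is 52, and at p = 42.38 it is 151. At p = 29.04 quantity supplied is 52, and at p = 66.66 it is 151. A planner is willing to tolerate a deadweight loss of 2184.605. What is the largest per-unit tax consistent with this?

Demand slope = (42.38 − 103.76)/(151 − 52) = −0.62, so p = 136 − 0.62q.
Supply slope = (66.66 − 29.04)/(151 − 52) = 0.38, so p = 9.28 + 0.38q.
Competitive equilibrium: 136 − 0.62q = 9.28 + 0.38q → q* = 126.72, p* = 57.4336.
A tax t gives Δq = t/1 and wedge t, so DWL = t²/2.
t²/2 = 2184.605 → t² = 4369.21 → t = 66.1.

66.1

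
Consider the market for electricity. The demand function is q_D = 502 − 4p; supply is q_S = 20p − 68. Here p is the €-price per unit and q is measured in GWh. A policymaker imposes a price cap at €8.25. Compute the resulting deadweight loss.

€14415

In inverse form: demand p = 125.5 − 0.25q, supply p = 3.4 + 0.05q.
Competitive equilibrium: 125.5 − 0.25q = 3.4 + 0.05q → q* = 407, p* = 23.75.
At the ceiling p = 8.25, quantity supplied = (8.25 − 3.4)/0.05 = 97.
Willingness to pay at q' = 97: 125.5 − 0.25·97 = 101.25.
Δq = 407 − 97 = 310; wedge = 101.25 − 8.25 = 93.
The triangle = ½ × 310 × 93 = €14415.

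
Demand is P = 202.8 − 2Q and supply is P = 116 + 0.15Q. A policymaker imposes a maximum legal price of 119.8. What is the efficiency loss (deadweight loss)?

243.13

Competitive equilibrium: 202.8 − 2Q = 116 + 0.15Q → Q* = 40.3721, P* = 122.0558.
At the ceiling P = 119.8, quantity supplied = (119.8 − 116)/0.15 = 25.3333.
Willingness to pay at Q' = 25.3333: 202.8 − 2·25.3333 = 152.1334.
ΔQ = 40.3721 − 25.3333 = 15.0388; wedge = 152.1334 − 119.8 = 32.3334.
Welfare loss = ½ × 15.0388 × 32.3334 = 243.13.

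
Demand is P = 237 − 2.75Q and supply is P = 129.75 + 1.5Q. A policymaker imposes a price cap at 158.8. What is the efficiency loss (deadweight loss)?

73.19

Competitive equilibrium: 237 − 2.75Q = 129.75 + 1.5Q → Q* = 25.2353, P* = 167.6029.
At the ceiling P = 158.8, quantity supplied = (158.8 − 129.75)/1.5 = 19.3667.
Willingness to pay at Q' = 19.3667: 237 − 2.75·19.3667 = 183.7416.
ΔQ = 25.2353 − 19.3667 = 5.8686; wedge = 183.7416 − 158.8 = 24.9416.
DWL = ½ × 5.8686 × 24.9416 = 73.19.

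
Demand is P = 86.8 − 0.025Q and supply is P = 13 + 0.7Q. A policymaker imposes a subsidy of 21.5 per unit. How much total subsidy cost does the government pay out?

2826.14

Competitive equilibrium: 86.8 − 0.025Q = 13 + 0.7Q → Q* = 101.7931, P* = 84.2552.
The subsidy lowers effective supply by 21.5: P = 0.7Q − 8.5.
New quantity: 86.8 − 0.025Q = 0.7Q − 8.5 → Q' = 131.4483.
Total subsidy cost = 21.5 × 131.4483 = 2826.14.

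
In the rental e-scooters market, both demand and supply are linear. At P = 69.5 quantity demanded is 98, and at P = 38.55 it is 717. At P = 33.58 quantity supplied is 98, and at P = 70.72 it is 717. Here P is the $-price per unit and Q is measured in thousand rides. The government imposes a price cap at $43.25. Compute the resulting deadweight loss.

$1504.26 thousand

Demand slope = (38.55 − 69.5)/(717 − 98) = −0.05, so P = 74.4 − 0.05Q.
Supply slope = (70.72 − 33.58)/(717 − 98) = 0.06, so P = 27.7 + 0.06Q.
Competitive equilibrium: 74.4 − 0.05Q = 27.7 + 0.06Q → Q* = 424.5455, P* = 53.1727.
At the ceiling P = 43.25, quantity supplied = (43.25 − 27.7)/0.06 = 259.1667.
Willingness to pay at Q' = 259.1667: 74.4 − 0.05·259.1667 = 61.4417.
ΔQ = 424.5455 − 259.1667 = 165.3788; wedge = 61.4417 − 43.25 = 18.1917.
The triangle = ½ × 165.3788 × 18.1917 = $1504.26 thousand.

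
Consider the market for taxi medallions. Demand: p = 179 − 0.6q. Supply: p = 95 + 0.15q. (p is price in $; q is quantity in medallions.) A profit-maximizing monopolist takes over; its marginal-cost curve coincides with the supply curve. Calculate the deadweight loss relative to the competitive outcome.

$929.19

Competitive equilibrium: 179 − 0.6q = 95 + 0.15q → q* = 112, p* = 111.8.
Marginal revenue: MR = 179 − 1.2q. Set MR = MC: 179 − 1.2q = 95 + 0.15q → q_m = 62.2222.
Price p_m = 179 − 0.6·62.2222 = 141.6667; MC(q_m) = 95 + 0.15·62.2222 = 104.3333.
Competitive q* = 112, so Δq = 49.7778; wedge = 141.6667 − 104.3333 = 37.3334.
Welfare loss = ½ × 49.7778 × 37.3334 = $929.19.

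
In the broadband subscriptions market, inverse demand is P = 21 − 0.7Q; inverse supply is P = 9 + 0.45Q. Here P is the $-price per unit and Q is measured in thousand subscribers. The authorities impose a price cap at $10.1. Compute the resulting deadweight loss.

Competitive equilibrium: 21 − 0.7Q = 9 + 0.45Q → Q* = 10.4348, P* = 13.6957.
At the ceiling P = 10.1, quantity supplied = (10.1 − 9)/0.45 = 2.4444.
Willingness to pay at Q' = 2.4444: 21 − 0.7·2.4444 = 19.2889.
ΔQ = 10.4348 − 2.4444 = 7.9904; wedge = 19.2889 − 10.1 = 9.1889.
The triangle = ½ × 7.9904 × 9.1889 = $36.71 thousand.

$36.71 thousand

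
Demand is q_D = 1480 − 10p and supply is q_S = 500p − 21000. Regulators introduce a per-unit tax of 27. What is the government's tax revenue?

20911.76

In inverse form: demand p = 148 − 0.1q, supply p = 42 + 0.002q.
Competitive equilibrium: 148 − 0.1q = 42 + 0.002q → q* = 1039.2157, p* = 44.0784.
With the tax, the buyer price exceeds the seller price by 27: (148 − 0.1q) − (42 + 0.002q) = 27 → q' = 774.5098.
Tax revenue = 27 × 774.5098 = 20911.76.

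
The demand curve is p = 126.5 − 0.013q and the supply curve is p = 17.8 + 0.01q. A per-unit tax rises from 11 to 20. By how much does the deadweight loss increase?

Competitive equilibrium: 126.5 − 0.013q = 17.8 + 0.01q → q* = 4726.087, p* = 65.0609.
For a per-unit tax t: Δq = t/0.023, so DWL = ½·t·(t/0.023) = t²/0.046.
At t = 11: DWL = 2630.435. At t = 20: DWL = 8695.652.
Increase = 8695.652 − 2630.435 = 6065.22.

6065.22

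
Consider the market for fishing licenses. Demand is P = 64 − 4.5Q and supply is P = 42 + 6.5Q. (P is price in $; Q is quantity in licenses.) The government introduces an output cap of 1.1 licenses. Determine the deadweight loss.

$4.455

Competitive equilibrium: 64 − 4.5Q = 42 + 6.5Q → Q* = 2, P* = 55.
At Q = 1.1: demand price = 64 − 4.5·1.1 = 59.05; supply price = 42 + 6.5·1.1 = 49.15.
ΔQ = 2 − 1.1 = 0.9; wedge = 59.05 − 49.15 = 9.9.
Welfare loss = ½ × 0.9 × 9.9 = $4.455.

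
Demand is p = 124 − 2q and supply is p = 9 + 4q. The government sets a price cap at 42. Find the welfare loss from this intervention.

Competitive equilibrium: 124 − 2q = 9 + 4q → q* = 19.1667, p* = 85.6667.
At the ceiling p = 42, quantity supplied = (42 − 9)/4 = 8.25.
Willingness to pay at q' = 8.25: 124 − 2·8.25 = 107.5.
Δq = 19.1667 − 8.25 = 10.9167; wedge = 107.5 − 42 = 65.5.
Deadweight loss = ½ × 10.9167 × 65.5 = 357.52.

357.52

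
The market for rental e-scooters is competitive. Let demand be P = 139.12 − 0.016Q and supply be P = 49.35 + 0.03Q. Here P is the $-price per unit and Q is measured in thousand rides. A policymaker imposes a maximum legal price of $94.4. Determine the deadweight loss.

Competitive equilibrium: 139.12 − 0.016Q = 49.35 + 0.03Q → Q* = 1951.52174, P* = 107.89565.
At the ceiling P = 94.4, quantity supplied = (94.4 − 49.35)/0.03 = 1501.66667.
Willingness to pay at Q' = 1501.66667: 139.12 − 0.016·1501.66667 = 115.09333.
ΔQ = 1951.52174 − 1501.66667 = 449.85507; wedge = 115.09333 − 94.4 = 20.69333.
DWL = ½ × 449.85507 × 20.69333 = $4654.50 thousand.

$4654.50 thousand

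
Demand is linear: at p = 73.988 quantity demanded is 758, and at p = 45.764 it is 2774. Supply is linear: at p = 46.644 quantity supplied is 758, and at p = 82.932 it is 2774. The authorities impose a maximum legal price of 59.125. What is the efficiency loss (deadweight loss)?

Demand slope = (45.764 − 73.988)/(2774 − 758) = −0.014, so p = 84.6 − 0.014q.
Supply slope = (82.932 − 46.644)/(2774 − 758) = 0.018, so p = 33 + 0.018q.
Competitive equilibrium: 84.6 − 0.014q = 33 + 0.018q → q* = 1612.5, p* = 62.025.
At the ceiling p = 59.125, quantity supplied = (59.125 − 33)/0.018 = 1451.3889.
Willingness to pay at q' = 1451.3889: 84.6 − 0.014·1451.3889 = 64.2806.
Δq = 1612.5 − 1451.3889 = 161.1111; wedge = 64.2806 − 59.125 = 5.1556.
DWL = ½ × 161.1111 × 5.1556 = 415.31.

415.31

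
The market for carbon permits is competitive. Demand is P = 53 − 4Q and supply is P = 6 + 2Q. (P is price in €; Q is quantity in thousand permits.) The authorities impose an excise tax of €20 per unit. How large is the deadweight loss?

Competitive equilibrium: 53 − 4Q = 6 + 2Q → Q* = 7.8333, P* = 21.6667.
With the tax, the buyer price exceeds the seller price by 20: (53 − 4Q) − (6 + 2Q) = 20 → Q' = 4.5.
ΔQ = 7.8333 − 4.5 = 3.3333; the wedge equals the tax, 20.
DWL = ½ × 3.3333 × 20 = €33.33 thousand.

€33.33 thousand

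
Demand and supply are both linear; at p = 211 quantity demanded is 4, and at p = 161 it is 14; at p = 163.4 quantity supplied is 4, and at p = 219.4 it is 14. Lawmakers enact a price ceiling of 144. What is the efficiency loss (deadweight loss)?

Demand slope = (161 − 211)/(14 − 4) = −5, so p = 231 − 5q.
Supply slope = (219.4 − 163.4)/(14 − 4) = 5.6, so p = 141 + 5.6q.
Competitive equilibrium: 231 − 5q = 141 + 5.6q → q* = 8.4906, p* = 188.5472.
At the ceiling p = 144, quantity supplied = (144 − 141)/5.6 = 0.5357.
Willingness to pay at q' = 0.5357: 231 − 5·0.5357 = 228.3215.
Δq = 8.4906 − 0.5357 = 7.9549; wedge = 228.3215 − 144 = 84.3215.
Welfare loss = ½ × 7.9549 × 84.3215 = 335.38.

335.38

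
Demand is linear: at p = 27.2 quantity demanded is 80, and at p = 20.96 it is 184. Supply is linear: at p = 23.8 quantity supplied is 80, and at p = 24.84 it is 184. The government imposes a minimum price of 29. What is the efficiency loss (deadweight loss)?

Demand slope = (20.96 − 27.2)/(184 − 80) = −0.06, so p = 32 − 0.06q.
Supply slope = (24.84 − 23.8)/(184 − 80) = 0.01, so p = 23 + 0.01q.
Competitive equilibrium: 32 − 0.06q = 23 + 0.01q → q* = 128.5714, p* = 24.2857.
At the floor p = 29, quantity demanded = (32 − 29)/0.06 = 50.
Sellers' marginal cost at q' = 50: 23 + 0.01·50 = 23.5.
Δq = 128.5714 − 50 = 78.5714; wedge = 29 − 23.5 = 5.5.
Welfare loss = ½ × 78.5714 × 5.5 = 216.07.

216.07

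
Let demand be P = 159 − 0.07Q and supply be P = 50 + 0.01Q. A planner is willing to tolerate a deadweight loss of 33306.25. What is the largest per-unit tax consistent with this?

Competitive equilibrium: 159 − 0.07Q = 50 + 0.01Q → Q* = 1362.5, P* = 63.625.
A tax t gives ΔQ = t/0.08 and wedge t, so DWL = t²/0.16.
t²/0.16 = 33306.25 → t² = 5329 → t = 73.

73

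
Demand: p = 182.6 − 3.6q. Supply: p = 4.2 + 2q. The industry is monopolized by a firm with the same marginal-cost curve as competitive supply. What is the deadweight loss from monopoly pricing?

435.11

Competitive equilibrium: 182.6 − 3.6q = 4.2 + 2q → q* = 31.8571, p* = 67.9143.
Marginal revenue: MR = 182.6 − 7.2q. Set MR = MC: 182.6 − 7.2q = 4.2 + 2q → q_m = 19.3913.
Price p_m = 182.6 − 3.6·19.3913 = 112.7913; MC(q_m) = 4.2 + 2·19.3913 = 42.9826.
Competitive q* = 31.8571, so Δq = 12.4658; wedge = 112.7913 − 42.9826 = 69.8087.
Deadweight loss = ½ × 12.4658 × 69.8087 = 435.11.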